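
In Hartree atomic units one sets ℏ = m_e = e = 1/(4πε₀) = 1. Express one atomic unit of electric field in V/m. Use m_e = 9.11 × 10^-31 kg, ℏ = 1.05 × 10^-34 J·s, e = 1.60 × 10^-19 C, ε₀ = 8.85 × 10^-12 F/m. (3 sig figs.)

5.20 × 10^11 V/m

E_au = E_h/(e a₀) = m_e²e⁵/((4πε₀)³ℏ⁴)
E_h = 4.38 × 10^-18 J
a₀ = 5.26 × 10^-11 m
E_h/(e·a₀) = 5.20 × 10^11 V/m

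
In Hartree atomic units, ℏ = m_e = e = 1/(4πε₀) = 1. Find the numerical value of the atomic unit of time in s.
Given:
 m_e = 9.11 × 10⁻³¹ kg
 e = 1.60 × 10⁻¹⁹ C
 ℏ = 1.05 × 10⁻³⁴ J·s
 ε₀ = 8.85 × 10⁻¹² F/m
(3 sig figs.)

The unique combination of the constants set to 1 with dimensions of time is τ_au = (4πε₀)²ℏ³/(m_e e⁴).
E_h = 4.38 × 10⁻¹⁸ J
ℏ/E_h = 2.40 × 10⁻¹⁷ s

2.40 × 10⁻¹⁷ s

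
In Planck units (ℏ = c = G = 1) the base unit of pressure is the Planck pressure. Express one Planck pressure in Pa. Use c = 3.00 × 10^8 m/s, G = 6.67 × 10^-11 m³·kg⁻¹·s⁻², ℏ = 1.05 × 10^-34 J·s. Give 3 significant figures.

p_P = c⁷/(ℏG²)
  = 2.19 × 10^59 / 4.67 × 10^-55
  = 4.68 × 10^113 Pa

4.68 × 10^113 Pa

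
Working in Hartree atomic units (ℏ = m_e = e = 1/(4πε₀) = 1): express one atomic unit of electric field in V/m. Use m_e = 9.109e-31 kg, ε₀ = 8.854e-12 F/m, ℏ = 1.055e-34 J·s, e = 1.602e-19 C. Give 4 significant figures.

Dimensional analysis gives E_au = E_h/(e a₀) = m_e²e⁵/((4πε₀)³ℏ⁴).
E_h = 4.354e-18 J
a₀ = 5.297e-11 m
E_h/(e·a₀) = 5.131e11 V/m

5.131e11 V/m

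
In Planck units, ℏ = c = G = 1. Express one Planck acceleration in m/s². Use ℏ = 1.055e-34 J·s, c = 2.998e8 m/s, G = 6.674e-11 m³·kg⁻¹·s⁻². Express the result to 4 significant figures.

5.560e51 m/s²

Dimensional analysis gives a_P = √(c⁷/(ℏG)).
  = √(3.092e103)
  = 5.560e51 m/s²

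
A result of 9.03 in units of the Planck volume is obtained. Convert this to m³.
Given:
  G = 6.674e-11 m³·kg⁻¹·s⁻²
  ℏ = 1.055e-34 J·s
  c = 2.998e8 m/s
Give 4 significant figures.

One Planck volume: V_P = (ℏG/c³)^(3/2) = 4.224e-105 m³.
9.03 × 4.224e-105 m³ = 3.814e-104 m³

3.814e-104 m³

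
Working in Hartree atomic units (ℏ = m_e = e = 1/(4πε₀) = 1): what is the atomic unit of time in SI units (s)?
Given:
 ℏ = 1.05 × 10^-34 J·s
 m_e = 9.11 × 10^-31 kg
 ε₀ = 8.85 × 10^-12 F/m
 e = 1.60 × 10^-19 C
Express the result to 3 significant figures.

2.40 × 10^-17 s

From ℏ = m_e = e = 1/(4πε₀) = 1 the time scale is τ_au = (4πε₀)²ℏ³/(m_e e⁴).
E_h = 4.38 × 10^-18 J
ℏ/E_h = 2.40 × 10^-17 s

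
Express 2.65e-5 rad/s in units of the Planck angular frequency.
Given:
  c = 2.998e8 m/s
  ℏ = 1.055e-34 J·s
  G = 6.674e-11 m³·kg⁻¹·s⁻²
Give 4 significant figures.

Planck angular frequency: ω_P = √(c⁵/(ℏG)) = 1.855e43 rad/s.
2.65e-5 / 1.855e43 = 1.429e-48

1.429e-48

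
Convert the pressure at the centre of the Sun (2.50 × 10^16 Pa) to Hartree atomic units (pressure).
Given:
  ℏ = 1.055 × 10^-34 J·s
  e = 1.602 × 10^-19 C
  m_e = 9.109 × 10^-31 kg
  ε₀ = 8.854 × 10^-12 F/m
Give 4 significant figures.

853.5

atomic unit of pressure: P_au = E_h/a₀³ = m_e⁴e¹⁰/((4πε₀)⁵ℏ⁸) = 2.929 × 10^13 Pa.
2.50 × 10^16 / 2.929 × 10^13 = 853.5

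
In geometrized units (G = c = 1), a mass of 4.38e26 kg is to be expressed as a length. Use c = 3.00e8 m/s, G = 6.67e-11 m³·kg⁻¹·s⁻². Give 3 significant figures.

In G = c = 1 units mass has dimensions of length; the conversion factor is G/c².
4.38e26 kg × (G/c²) = 0.325 m

0.325 m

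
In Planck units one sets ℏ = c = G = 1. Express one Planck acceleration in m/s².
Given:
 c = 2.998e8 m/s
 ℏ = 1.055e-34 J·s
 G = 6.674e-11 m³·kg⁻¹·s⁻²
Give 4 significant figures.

5.560e51 m/s²

a_P = √(c⁷/(ℏG))
  = √(3.092e103)
  = 5.560e51 m/s²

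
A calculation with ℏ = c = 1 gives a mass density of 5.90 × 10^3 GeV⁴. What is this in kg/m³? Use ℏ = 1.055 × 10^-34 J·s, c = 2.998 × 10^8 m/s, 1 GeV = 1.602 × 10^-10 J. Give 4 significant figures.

1.366 × 10^24 kg/m³

Mass density is [E]/(c²[L]³) = [E]⁴/(ℏ³c⁵).
1 GeV⁴ → 1/(ℏ³c⁵) × (1 GeV in J)⁴ = 2.316 × 10^20 kg/m³.
Result: 5.90 × 10^3 × 2.316 × 10^20 = 1.366 × 10^24 kg/m³.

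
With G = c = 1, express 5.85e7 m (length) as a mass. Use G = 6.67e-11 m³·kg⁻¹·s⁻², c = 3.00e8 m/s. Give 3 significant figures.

7.89e34 kg

Length → mass via c²/G.
5.85e7 m × (c²/G) = 7.89e34 kg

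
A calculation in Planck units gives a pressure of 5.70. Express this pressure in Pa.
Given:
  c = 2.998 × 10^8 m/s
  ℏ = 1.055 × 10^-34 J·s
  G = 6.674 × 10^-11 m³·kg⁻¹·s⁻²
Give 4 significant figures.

One Planck pressure: p_P = c⁷/(ℏG²) = 4.632 × 10^113 Pa.
5.70 × 4.632 × 10^113 Pa = 2.640 × 10^114 Pa

2.640 × 10^114 Pa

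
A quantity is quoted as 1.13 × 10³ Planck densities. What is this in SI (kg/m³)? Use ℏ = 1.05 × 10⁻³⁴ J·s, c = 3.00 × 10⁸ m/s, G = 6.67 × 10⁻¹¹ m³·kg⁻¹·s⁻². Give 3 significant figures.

One Planck density: ρ_P = c⁵/(ℏG²) = 5.20 × 10⁹⁶ kg/m³.
1.13 × 10³ × 5.20 × 10⁹⁶ kg/m³ = 5.88 × 10⁹⁹ kg/m³

5.88 × 10⁹⁹ kg/m³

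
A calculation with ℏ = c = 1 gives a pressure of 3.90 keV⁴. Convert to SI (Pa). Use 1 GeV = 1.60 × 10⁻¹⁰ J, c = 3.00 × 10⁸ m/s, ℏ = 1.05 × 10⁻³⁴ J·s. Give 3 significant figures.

Pressure is [E]/[L]³ = [E]⁴/(ℏc)³.
1 GeV⁴ → 1/(ℏc)³ × (1 GeV in J)⁴ = 2.10 × 10³⁷ Pa.
Convert the energy scale: 3.90 keV⁴ = 3.90 × 10⁻²⁴ GeV⁴.
Result: 3.90 × 10⁻²⁴ × 2.10 × 10³⁷ = 8.18 × 10¹³ Pa.

8.18 × 10¹³ Pa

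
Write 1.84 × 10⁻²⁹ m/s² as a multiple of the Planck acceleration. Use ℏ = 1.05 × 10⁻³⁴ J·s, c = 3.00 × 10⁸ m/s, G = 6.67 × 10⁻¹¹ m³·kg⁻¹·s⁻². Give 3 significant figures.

Planck acceleration: a_P = √(c⁷/(ℏG)) = 5.59 × 10⁵¹ m/s².
1.84 × 10⁻²⁹ / 5.59 × 10⁵¹ = 3.29 × 10⁻⁸¹

3.29 × 10⁻⁸¹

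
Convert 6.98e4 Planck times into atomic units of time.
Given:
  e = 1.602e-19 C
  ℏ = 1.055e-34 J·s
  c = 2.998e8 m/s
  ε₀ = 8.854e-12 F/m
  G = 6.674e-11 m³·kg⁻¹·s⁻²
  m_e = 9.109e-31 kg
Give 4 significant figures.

Planck time: t_P = √(ℏG/c⁵) = 5.392e-44 s
atomic unit of time: τ_au = (4πε₀)²ℏ³/(m_e e⁴) = 2.423e-17 s
6.98e4 × 5.392e-44 / 2.423e-17 = 1.553e-22

1.553e-22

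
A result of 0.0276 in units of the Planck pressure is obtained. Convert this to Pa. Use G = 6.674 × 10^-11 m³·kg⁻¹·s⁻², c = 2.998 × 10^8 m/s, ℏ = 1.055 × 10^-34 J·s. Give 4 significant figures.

One Planck pressure: p_P = c⁷/(ℏG²) = 4.632 × 10^113 Pa.
0.0276 × 4.632 × 10^113 Pa = 1.279 × 10^112 Pa

1.279 × 10^112 Pa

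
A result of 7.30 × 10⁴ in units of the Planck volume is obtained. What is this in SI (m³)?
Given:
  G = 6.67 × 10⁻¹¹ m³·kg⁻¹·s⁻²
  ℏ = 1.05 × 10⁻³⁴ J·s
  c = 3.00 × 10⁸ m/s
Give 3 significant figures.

3.05 × 10⁻¹⁰⁰ m³

One Planck volume: V_P = (ℏG/c³)^(3/2) = 4.18 × 10⁻¹⁰⁵ m³.
7.30 × 10⁴ × 4.18 × 10⁻¹⁰⁵ m³ = 3.05 × 10⁻¹⁰⁰ m³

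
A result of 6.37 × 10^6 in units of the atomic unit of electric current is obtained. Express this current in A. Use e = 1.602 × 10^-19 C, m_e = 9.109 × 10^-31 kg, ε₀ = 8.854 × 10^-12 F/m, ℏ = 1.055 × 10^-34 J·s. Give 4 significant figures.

4.212 × 10^4 A

One atomic unit of electric current: I_au = e E_h/ℏ = m_e e⁵/((4πε₀)²ℏ³) = 6.612 × 10^-3 A.
6.37 × 10^6 × 6.612 × 10^-3 A = 4.212 × 10^4 A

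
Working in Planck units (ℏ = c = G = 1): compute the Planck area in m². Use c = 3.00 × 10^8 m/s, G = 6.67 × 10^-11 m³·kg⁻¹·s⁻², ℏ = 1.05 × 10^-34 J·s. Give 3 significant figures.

2.59 × 10^-70 m²

The unique combination of the constants set to 1 with dimensions of area is A_P = ℏG/c³.
  = 7.00 × 10^-45 / 2.70 × 10^25
  = 2.59 × 10^-70 m²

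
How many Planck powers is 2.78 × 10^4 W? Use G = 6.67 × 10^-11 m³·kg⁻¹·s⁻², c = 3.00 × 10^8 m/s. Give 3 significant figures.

7.63 × 10^-49

Planck power: P_P = c⁵/G = 3.64 × 10^52 W.
2.78 × 10^4 / 3.64 × 10^52 = 7.63 × 10^-49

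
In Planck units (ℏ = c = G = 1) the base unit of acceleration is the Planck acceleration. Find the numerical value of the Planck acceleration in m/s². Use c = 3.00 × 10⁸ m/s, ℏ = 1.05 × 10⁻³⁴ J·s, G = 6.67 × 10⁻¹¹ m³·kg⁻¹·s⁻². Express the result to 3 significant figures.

a_P = √(c⁷/(ℏG))
  = √(3.12 × 10¹⁰³)
  = 5.59 × 10⁵¹ m/s²

5.59 × 10⁵¹ m/s²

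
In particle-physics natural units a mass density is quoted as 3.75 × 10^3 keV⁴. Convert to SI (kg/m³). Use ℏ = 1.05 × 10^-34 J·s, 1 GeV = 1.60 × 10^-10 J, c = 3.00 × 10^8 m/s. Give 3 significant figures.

Mass density is [E]/(c²[L]³) = [E]⁴/(ℏ³c⁵).
1 GeV⁴ → 1/(ℏ³c⁵) × (1 GeV in J)⁴ = 2.33 × 10^20 kg/m³.
Convert the energy scale: 3.75 × 10^3 keV⁴ = 3.75 × 10^-21 GeV⁴.
Result: 3.75 × 10^-21 × 2.33 × 10^20 = 0.874 kg/m³.

0.874 kg/m³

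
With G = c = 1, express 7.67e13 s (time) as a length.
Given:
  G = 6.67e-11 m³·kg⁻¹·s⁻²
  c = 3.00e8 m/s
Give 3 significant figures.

2.30e22 m

Time → length via c.
7.67e13 s × (c) = 2.30e22 m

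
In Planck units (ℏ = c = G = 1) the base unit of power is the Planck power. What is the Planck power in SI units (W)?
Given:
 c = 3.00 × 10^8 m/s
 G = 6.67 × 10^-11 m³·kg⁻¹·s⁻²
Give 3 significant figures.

3.64 × 10^52 W

P_P = c⁵/G
  = 2.43 × 10^42 / 6.67 × 10^-11
  = 3.64 × 10^52 W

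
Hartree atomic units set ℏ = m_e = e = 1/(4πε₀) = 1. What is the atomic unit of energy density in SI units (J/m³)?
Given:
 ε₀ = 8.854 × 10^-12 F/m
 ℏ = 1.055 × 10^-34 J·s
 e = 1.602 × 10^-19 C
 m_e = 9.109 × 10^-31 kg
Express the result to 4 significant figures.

2.929 × 10^13 J/m³

From ℏ = m_e = e = 1/(4πε₀) = 1 the energy density scale is u_au = E_h/a₀³ = m_e⁴e¹⁰/((4πε₀)⁵ℏ⁸).
E_h = 4.354 × 10^-18 J
a₀ = 5.297 × 10^-11 m
E_h/a₀³ = 2.929 × 10^13 J/m³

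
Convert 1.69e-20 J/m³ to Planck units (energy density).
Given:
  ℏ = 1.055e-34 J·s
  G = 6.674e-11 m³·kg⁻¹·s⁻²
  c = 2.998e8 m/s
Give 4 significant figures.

3.648e-134

Planck energy density: u_P = c⁷/(ℏG²) = 4.632e113 J/m³.
1.69e-20 / 4.632e113 = 3.648e-134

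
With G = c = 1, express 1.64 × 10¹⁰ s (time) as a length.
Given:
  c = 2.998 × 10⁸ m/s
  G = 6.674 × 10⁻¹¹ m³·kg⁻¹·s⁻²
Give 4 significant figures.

Time → length via c.
1.64 × 10¹⁰ s × (c) = 4.917 × 10¹⁸ m

4.917 × 10¹⁸ m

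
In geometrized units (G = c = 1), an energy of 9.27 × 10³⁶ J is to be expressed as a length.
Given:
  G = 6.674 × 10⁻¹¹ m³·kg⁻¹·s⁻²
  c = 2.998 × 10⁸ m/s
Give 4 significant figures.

Energy → length via G/c⁴.
9.27 × 10³⁶ J × (G/c⁴) = 7.658 × 10⁻⁸ m

7.658 × 10⁻⁸ m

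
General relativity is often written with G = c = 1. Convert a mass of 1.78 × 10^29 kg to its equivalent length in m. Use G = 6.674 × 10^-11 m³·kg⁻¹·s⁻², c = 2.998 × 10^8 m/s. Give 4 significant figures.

132.2 m

In G = c = 1 units mass has dimensions of length; the conversion factor is G/c².
1.78 × 10^29 kg × (G/c²) = 132.2 m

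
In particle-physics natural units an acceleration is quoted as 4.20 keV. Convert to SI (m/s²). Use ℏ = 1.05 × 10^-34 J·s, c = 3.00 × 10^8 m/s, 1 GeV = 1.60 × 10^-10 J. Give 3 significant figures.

1.92 × 10^27 m/s²

Acceleration is [L]/[T]² = c·[E]/ℏ.
1 GeV → c/ℏ × (1 GeV in J) = 4.57 × 10^32 m/s².
Convert the energy scale: 4.20 keV = 4.20 × 10^-6 GeV.
Result: 4.20 × 10^-6 × 4.57 × 10^32 = 1.92 × 10^27 m/s².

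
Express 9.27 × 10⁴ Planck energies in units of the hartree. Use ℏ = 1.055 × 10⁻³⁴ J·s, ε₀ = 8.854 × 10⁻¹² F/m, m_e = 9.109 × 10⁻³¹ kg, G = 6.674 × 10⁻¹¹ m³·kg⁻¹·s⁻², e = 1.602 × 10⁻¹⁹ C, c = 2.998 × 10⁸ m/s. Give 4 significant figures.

Planck energy: E_P = √(ℏc⁵/G) = 1.957 × 10⁹ J
hartree: E_h = m_e e⁴/(4πε₀ℏ)² = 4.354 × 10⁻¹⁸ J
9.27 × 10⁴ × 1.957 × 10⁹ / 4.354 × 10⁻¹⁸ = 4.166 × 10³¹

4.166 × 10³¹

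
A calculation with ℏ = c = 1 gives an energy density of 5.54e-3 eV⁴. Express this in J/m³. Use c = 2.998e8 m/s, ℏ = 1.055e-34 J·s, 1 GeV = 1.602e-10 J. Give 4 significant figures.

[E]/[L]³ = [E]⁴/(ℏc)³; restore (ℏc)⁻³.
1 GeV⁴ → 1/(ℏc)³ × (1 GeV in J)⁴ = 2.082e37 J/m³.
Convert the energy scale: 5.54e-3 eV⁴ = 5.54e-39 GeV⁴.
Result: 5.54e-39 × 2.082e37 = 0.1153 J/m³.

0.1153 J/m³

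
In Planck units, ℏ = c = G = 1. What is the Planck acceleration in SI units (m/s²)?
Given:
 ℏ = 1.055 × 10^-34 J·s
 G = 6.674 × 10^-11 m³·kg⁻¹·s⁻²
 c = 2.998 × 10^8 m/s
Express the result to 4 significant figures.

The unique combination of the constants set to 1 with dimensions of acceleration is a_P = √(c⁷/(ℏG)).
  = √(3.092 × 10^103)
  = 5.560 × 10^51 m/s²

5.560 × 10^51 m/s²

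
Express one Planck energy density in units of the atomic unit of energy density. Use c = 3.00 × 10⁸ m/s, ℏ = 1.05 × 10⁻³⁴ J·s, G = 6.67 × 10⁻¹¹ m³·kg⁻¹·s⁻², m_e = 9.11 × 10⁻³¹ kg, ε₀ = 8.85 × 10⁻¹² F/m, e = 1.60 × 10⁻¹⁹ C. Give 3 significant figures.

Planck energy density: u_P = c⁷/(ℏG²) = 4.68 × 10¹¹³ J/m³
atomic unit of energy density: u_au = E_h/a₀³ = m_e⁴e¹⁰/((4πε₀)⁵ℏ⁸) = 3.01 × 10¹³ J/m³
ratio = 4.68 × 10¹¹³ / 3.01 × 10¹³ = 1.55 × 10¹⁰⁰

1.55 × 10¹⁰⁰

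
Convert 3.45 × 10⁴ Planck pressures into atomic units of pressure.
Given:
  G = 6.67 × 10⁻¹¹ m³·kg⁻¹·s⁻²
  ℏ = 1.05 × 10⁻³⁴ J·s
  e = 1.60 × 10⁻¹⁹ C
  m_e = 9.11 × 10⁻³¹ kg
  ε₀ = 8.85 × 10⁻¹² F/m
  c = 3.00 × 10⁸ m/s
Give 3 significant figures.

5.36 × 10¹⁰⁴

Planck pressure: p_P = c⁷/(ℏG²) = 4.68 × 10¹¹³ Pa
atomic unit of pressure: P_au = E_h/a₀³ = m_e⁴e¹⁰/((4πε₀)⁵ℏ⁸) = 3.01 × 10¹³ Pa
3.45 × 10⁴ × 4.68 × 10¹¹³ / 3.01 × 10¹³ = 5.36 × 10¹⁰⁴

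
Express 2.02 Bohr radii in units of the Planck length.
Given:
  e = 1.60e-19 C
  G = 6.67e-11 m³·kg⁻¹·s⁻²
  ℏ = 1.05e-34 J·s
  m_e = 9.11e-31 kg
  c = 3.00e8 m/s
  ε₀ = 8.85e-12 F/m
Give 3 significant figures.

6.59e24

Bohr radius: a₀ = 4πε₀ℏ²/(m_e e²) = 5.26e-11 m
Planck length: ℓ_P = √(ℏG/c³) = 1.61e-35 m
2.02 × 5.26e-11 / 1.61e-35 = 6.59e24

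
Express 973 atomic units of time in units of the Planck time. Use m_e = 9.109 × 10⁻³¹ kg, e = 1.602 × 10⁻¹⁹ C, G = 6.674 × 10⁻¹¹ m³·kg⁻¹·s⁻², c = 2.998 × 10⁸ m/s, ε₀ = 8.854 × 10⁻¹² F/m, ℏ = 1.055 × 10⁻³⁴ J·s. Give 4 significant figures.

atomic unit of time: τ_au = (4πε₀)²ℏ³/(m_e e⁴) = 2.423 × 10⁻¹⁷ s
Planck time: t_P = √(ℏG/c⁵) = 5.392 × 10⁻⁴⁴ s
973 × 2.423 × 10⁻¹⁷ / 5.392 × 10⁻⁴⁴ = 4.372 × 10²⁹

4.372 × 10²⁹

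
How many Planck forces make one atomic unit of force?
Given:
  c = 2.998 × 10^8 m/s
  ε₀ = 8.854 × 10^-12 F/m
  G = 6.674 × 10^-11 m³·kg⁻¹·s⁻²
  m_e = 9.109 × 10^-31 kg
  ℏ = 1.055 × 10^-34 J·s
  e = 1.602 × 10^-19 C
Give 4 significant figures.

atomic unit of force: F_au = E_h/a₀ = m_e²e⁶/((4πε₀)³ℏ⁴) = 8.220 × 10^-8 N
Planck force: F_P = c⁴/G = 1.210 × 10^44 N
ratio = 8.220 × 10^-8 / 1.210 × 10^44 = 6.791 × 10^-52

6.791 × 10^-52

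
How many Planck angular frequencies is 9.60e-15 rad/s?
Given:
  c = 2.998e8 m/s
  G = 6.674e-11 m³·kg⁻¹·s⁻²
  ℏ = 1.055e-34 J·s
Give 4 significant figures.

Planck angular frequency: ω_P = √(c⁵/(ℏG)) = 1.855e43 rad/s.
9.60e-15 / 1.855e43 = 5.176e-58

5.176e-58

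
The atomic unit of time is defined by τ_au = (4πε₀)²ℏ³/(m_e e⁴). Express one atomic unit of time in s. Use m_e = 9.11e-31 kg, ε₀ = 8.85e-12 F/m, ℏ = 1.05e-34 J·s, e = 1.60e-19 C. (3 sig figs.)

2.40e-17 s

τ_au = (4πε₀)²ℏ³/(m_e e⁴)
E_h = 4.38e-18 J
ℏ/E_h = 2.40e-17 s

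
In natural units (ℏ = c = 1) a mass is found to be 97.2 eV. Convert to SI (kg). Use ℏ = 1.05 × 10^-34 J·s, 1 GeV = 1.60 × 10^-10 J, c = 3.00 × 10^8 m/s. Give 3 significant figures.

Mass is [E]/c²; divide by c².
1 GeV → 1/c² × (1 GeV in J) = 1.78 × 10^-27 kg.
Convert the energy scale: 97.2 eV = 9.72 × 10^-8 GeV.
Result: 9.72 × 10^-8 × 1.78 × 10^-27 = 1.73 × 10^-34 kg.

1.73 × 10^-34 kg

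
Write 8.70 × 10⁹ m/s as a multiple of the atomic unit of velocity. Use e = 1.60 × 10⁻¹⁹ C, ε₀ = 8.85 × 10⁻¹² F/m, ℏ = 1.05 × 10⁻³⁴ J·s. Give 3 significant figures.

atomic unit of velocity: v_au = e²/(4πε₀ℏ) = 2.19 × 10⁶ m/s.
8.70 × 10⁹ / 2.19 × 10⁶ = 3.97 × 10³

3.97 × 10³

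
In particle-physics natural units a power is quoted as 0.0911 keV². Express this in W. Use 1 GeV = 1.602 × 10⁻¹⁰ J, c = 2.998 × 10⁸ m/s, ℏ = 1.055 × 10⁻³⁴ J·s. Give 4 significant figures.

Power is [E]/[T] = [E]²/ℏ.
1 GeV² → 1/ℏ × (1 GeV in J)² = 2.433 × 10¹⁴ W.
Convert the energy scale: 0.0911 keV² = 9.11 × 10⁻¹⁴ GeV².
Result: 9.11 × 10⁻¹⁴ × 2.433 × 10¹⁴ = 22.16 W.

22.16 W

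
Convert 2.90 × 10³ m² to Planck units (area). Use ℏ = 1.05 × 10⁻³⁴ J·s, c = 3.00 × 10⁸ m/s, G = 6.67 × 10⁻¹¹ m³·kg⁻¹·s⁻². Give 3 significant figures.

Planck area: A_P = ℏG/c³ = 2.59 × 10⁻⁷⁰ m².
2.90 × 10³ / 2.59 × 10⁻⁷⁰ = 1.12 × 10⁷³

1.12 × 10⁷³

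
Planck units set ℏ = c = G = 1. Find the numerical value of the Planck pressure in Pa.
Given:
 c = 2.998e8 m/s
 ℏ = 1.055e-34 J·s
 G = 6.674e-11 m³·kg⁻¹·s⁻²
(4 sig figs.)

4.632e113 Pa

Dimensional analysis gives p_P = c⁷/(ℏG²).
  = 2.177e59 / 4.699e-55
  = 4.632e113 Pa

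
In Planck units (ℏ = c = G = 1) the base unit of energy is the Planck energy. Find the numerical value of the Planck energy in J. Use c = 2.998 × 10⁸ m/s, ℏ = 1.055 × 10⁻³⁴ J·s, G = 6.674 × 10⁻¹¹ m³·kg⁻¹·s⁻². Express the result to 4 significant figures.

1.957 × 10⁹ J

E_P = √(ℏc⁵/G)
  = √(3.828 × 10¹⁸)
  = 1.957 × 10⁹ J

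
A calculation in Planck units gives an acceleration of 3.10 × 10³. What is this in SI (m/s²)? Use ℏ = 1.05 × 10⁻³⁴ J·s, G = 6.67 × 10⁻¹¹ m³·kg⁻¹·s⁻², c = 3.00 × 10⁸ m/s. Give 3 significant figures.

1.73 × 10⁵⁵ m/s²

One Planck acceleration: a_P = √(c⁷/(ℏG)) = 5.59 × 10⁵¹ m/s².
3.10 × 10³ × 5.59 × 10⁵¹ m/s² = 1.73 × 10⁵⁵ m/s²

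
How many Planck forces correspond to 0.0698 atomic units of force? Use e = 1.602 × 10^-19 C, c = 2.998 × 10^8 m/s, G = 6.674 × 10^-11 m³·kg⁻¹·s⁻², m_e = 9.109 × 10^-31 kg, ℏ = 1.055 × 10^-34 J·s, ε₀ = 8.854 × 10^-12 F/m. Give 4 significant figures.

atomic unit of force: F_au = E_h/a₀ = m_e²e⁶/((4πε₀)³ℏ⁴) = 8.220 × 10^-8 N
Planck force: F_P = c⁴/G = 1.210 × 10^44 N
0.0698 × 8.220 × 10^-8 / 1.210 × 10^44 = 4.740 × 10^-53

4.740 × 10^-53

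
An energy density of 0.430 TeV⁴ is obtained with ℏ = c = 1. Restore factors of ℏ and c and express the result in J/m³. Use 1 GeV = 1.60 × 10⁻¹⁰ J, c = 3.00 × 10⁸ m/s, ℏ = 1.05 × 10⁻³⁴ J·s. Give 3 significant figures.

[E]/[L]³ = [E]⁴/(ℏc)³; restore (ℏc)⁻³.
1 GeV⁴ → 1/(ℏc)³ × (1 GeV in J)⁴ = 2.10 × 10³⁷ J/m³.
Convert the energy scale: 0.430 TeV⁴ = 4.30 × 10¹¹ GeV⁴.
Result: 4.30 × 10¹¹ × 2.10 × 10³⁷ = 9.02 × 10⁴⁸ J/m³.

9.02 × 10⁴⁸ J/m³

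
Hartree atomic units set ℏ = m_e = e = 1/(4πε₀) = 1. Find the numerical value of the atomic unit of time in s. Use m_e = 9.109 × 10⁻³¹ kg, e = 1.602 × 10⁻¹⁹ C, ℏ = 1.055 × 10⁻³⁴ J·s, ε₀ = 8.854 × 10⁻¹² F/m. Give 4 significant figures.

2.423 × 10⁻¹⁷ s

From ℏ = m_e = e = 1/(4πε₀) = 1 the time scale is τ_au = (4πε₀)²ℏ³/(m_e e⁴).
E_h = 4.354 × 10⁻¹⁸ J
ℏ/E_h = 2.423 × 10⁻¹⁷ s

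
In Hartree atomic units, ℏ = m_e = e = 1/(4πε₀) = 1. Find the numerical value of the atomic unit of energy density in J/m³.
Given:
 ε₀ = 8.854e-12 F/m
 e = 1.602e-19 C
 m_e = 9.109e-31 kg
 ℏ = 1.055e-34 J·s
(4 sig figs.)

Dimensional analysis gives u_au = E_h/a₀³ = m_e⁴e¹⁰/((4πε₀)⁵ℏ⁸).
E_h = 4.354e-18 J
a₀ = 5.297e-11 m
E_h/a₀³ = 2.929e13 J/m³

2.929e13 J/m³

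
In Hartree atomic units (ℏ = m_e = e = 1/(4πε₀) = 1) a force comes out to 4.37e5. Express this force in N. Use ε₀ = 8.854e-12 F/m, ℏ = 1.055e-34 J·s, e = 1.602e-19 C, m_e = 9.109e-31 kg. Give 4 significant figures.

0.03592 N

One atomic unit of force: F_au = E_h/a₀ = m_e²e⁶/((4πε₀)³ℏ⁴) = 8.220e-8 N.
4.37e5 × 8.220e-8 N = 0.03592 N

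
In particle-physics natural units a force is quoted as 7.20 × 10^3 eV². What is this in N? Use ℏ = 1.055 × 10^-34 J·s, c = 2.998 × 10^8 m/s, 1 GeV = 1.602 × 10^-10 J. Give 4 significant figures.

5.842 × 10^-9 N

Force is [E]/[L] = [E]²/(ℏc); restore (ℏc)⁻¹.
1 GeV² → 1/(ℏc) × (1 GeV in J)² = 8.114 × 10^5 N.
Convert the energy scale: 7.20 × 10^3 eV² = 7.20 × 10^-15 GeV².
Result: 7.20 × 10^-15 × 8.114 × 10^5 = 5.842 × 10^-9 N.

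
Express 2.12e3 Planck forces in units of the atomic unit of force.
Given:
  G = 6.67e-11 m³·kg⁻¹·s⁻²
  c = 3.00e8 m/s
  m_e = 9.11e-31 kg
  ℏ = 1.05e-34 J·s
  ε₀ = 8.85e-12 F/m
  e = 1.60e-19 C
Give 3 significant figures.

3.09e54

Planck force: F_P = c⁴/G = 1.21e44 N
atomic unit of force: F_au = E_h/a₀ = m_e²e⁶/((4πε₀)³ℏ⁴) = 8.33e-8 N
2.12e3 × 1.21e44 / 8.33e-8 = 3.09e54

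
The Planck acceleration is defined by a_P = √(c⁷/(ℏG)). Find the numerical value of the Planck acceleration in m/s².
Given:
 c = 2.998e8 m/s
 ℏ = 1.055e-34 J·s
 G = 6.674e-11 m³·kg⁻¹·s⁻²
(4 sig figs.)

5.560e51 m/s²

a_P = √(c⁷/(ℏG))
  = √(3.092e103)
  = 5.560e51 m/s²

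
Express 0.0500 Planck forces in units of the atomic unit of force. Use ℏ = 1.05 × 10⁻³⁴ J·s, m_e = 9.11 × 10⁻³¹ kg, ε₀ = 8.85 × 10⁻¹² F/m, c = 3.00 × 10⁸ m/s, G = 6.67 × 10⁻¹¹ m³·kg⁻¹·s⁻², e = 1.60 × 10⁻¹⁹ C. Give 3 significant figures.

Planck force: F_P = c⁴/G = 1.21 × 10⁴⁴ N
atomic unit of force: F_au = E_h/a₀ = m_e²e⁶/((4πε₀)³ℏ⁴) = 8.33 × 10⁻⁸ N
0.0500 × 1.21 × 10⁴⁴ / 8.33 × 10⁻⁸ = 7.29 × 10⁴⁹

7.29 × 10⁴⁹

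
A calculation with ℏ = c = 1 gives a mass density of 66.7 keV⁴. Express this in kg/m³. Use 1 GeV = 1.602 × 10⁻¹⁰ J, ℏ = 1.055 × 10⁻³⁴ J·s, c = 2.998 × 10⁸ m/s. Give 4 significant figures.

Mass density is [E]/(c²[L]³) = [E]⁴/(ℏ³c⁵).
1 GeV⁴ → 1/(ℏ³c⁵) × (1 GeV in J)⁴ = 2.316 × 10²⁰ kg/m³.
Convert the energy scale: 66.7 keV⁴ = 6.67 × 10⁻²³ GeV⁴.
Result: 6.67 × 10⁻²³ × 2.316 × 10²⁰ = 0.01545 kg/m³.

0.01545 kg/m³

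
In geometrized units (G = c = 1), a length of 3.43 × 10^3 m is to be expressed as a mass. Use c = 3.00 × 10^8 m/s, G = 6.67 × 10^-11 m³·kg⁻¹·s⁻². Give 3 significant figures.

Length → mass via c²/G.
3.43 × 10^3 m × (c²/G) = 4.63 × 10^30 kg

4.63 × 10^30 kg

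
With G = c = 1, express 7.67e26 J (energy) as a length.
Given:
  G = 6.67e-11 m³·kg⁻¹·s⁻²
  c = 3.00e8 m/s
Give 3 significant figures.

Energy → length via G/c⁴.
7.67e26 J × (G/c⁴) = 6.32e-18 m

6.32e-18 m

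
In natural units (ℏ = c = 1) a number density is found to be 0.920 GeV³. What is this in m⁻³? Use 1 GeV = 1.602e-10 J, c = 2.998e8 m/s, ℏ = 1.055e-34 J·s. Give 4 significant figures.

Number density is [L]⁻³ = [E]³/(ℏc)³.
1 GeV³ → 1/(ℏc)³ × (1 GeV in J)³ = 1.299e47 m⁻³.
Result: 0.920 × 1.299e47 = 1.195e47 m⁻³.

1.195e47 m⁻³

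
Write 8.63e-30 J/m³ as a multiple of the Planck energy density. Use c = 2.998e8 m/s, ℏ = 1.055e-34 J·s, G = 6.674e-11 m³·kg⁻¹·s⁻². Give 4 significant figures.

Planck energy density: u_P = c⁷/(ℏG²) = 4.632e113 J/m³.
8.63e-30 / 4.632e113 = 1.863e-143

1.863e-143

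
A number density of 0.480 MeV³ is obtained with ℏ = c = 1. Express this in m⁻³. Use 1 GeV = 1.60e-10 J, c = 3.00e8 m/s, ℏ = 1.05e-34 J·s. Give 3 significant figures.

6.29e37 m⁻³

Number density is [L]⁻³ = [E]³/(ℏc)³.
1 GeV³ → 1/(ℏc)³ × (1 GeV in J)³ = 1.31e47 m⁻³.
Convert the energy scale: 0.480 MeV³ = 4.80e-10 GeV³.
Result: 4.80e-10 × 1.31e47 = 6.29e37 m⁻³.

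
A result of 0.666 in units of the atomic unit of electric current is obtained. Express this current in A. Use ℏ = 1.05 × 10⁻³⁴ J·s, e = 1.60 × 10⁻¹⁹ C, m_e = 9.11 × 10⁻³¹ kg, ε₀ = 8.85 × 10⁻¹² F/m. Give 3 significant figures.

One atomic unit of electric current: I_au = e E_h/ℏ = m_e e⁵/((4πε₀)²ℏ³) = 6.67 × 10⁻³ A.
0.666 × 6.67 × 10⁻³ A = 4.44 × 10⁻³ A

4.44 × 10⁻³ A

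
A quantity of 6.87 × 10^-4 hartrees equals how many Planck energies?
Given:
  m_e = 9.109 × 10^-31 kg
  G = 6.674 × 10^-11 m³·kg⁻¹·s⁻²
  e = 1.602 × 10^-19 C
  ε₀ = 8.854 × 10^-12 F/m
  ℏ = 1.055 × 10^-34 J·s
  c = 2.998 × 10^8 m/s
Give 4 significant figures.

1.529 × 10^-30

hartree: E_h = m_e e⁴/(4πε₀ℏ)² = 4.354 × 10^-18 J
Planck energy: E_P = √(ℏc⁵/G) = 1.957 × 10^9 J
6.87 × 10^-4 × 4.354 × 10^-18 / 1.957 × 10^9 = 1.529 × 10^-30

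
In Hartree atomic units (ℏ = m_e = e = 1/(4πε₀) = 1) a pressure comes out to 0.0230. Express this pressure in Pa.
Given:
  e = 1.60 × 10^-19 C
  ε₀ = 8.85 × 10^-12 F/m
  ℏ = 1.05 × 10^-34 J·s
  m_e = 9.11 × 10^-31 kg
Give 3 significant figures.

One atomic unit of pressure: P_au = E_h/a₀³ = m_e⁴e¹⁰/((4πε₀)⁵ℏ⁸) = 3.01 × 10^13 Pa.
0.0230 × 3.01 × 10^13 Pa = 6.93 × 10^11 Pa

6.93 × 10^11 Pa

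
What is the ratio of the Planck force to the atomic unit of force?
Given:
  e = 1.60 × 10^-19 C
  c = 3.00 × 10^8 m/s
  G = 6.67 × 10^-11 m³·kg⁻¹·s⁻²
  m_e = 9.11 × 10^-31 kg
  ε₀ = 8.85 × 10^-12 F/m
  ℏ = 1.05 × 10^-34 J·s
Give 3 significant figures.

1.46 × 10^51

Planck force: F_P = c⁴/G = 1.21 × 10^44 N
atomic unit of force: F_au = E_h/a₀ = m_e²e⁶/((4πε₀)³ℏ⁴) = 8.33 × 10^-8 N
ratio = 1.21 × 10^44 / 8.33 × 10^-8 = 1.46 × 10^51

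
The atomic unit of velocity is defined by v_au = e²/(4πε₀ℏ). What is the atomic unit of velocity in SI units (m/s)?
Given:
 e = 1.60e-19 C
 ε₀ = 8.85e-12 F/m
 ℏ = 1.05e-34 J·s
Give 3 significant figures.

v_au = e²/(4πε₀ℏ)
  = 2.56e-38 / 1.17e-44
  = 2.19e6 m/s

2.19e6 m/s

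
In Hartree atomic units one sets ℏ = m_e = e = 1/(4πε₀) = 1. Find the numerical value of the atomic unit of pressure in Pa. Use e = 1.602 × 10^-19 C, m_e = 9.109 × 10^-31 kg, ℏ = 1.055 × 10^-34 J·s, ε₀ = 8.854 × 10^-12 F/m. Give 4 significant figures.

2.929 × 10^13 Pa

P_au = E_h/a₀³ = m_e⁴e¹⁰/((4πε₀)⁵ℏ⁸)
E_h = 4.354 × 10^-18 J
a₀ = 5.297 × 10^-11 m
E_h/a₀³ = 2.929 × 10^13 Pa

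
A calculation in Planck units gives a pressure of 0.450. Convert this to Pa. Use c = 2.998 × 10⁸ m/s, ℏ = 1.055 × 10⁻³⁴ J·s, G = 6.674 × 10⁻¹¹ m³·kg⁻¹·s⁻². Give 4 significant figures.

2.085 × 10¹¹³ Pa

One Planck pressure: p_P = c⁷/(ℏG²) = 4.632 × 10¹¹³ Pa.
0.450 × 4.632 × 10¹¹³ Pa = 2.085 × 10¹¹³ Pa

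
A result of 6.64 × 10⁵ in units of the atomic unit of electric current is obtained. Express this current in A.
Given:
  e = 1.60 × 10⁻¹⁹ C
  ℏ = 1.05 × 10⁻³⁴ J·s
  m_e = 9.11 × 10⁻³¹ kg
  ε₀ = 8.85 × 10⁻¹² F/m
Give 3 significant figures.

One atomic unit of electric current: I_au = e E_h/ℏ = m_e e⁵/((4πε₀)²ℏ³) = 6.67 × 10⁻³ A.
6.64 × 10⁵ × 6.67 × 10⁻³ A = 4.43 × 10³ A

4.43 × 10³ A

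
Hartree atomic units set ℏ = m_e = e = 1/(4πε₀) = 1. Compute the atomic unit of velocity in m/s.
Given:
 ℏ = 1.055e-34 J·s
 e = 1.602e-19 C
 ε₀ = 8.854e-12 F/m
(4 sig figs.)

2.186e6 m/s

From ℏ = m_e = e = 1/(4πε₀) = 1 the velocity scale is v_au = e²/(4πε₀ℏ).
  = 2.566e-38 / 1.174e-44
  = 2.186e6 m/s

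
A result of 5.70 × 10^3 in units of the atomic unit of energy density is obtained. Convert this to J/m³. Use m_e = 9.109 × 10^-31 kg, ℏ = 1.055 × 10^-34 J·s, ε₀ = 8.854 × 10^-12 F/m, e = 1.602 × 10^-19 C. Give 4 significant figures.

1.670 × 10^17 J/m³

One atomic unit of energy density: u_au = E_h/a₀³ = m_e⁴e¹⁰/((4πε₀)⁵ℏ⁸) = 2.929 × 10^13 J/m³.
5.70 × 10^3 × 2.929 × 10^13 J/m³ = 1.670 × 10^17 J/m³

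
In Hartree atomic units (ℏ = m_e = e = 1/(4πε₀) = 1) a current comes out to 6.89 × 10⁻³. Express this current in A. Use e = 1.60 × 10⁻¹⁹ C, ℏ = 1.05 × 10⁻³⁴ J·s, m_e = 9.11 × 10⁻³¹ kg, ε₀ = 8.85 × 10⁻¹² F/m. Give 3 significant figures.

One atomic unit of electric current: I_au = e E_h/ℏ = m_e e⁵/((4πε₀)²ℏ³) = 6.67 × 10⁻³ A.
6.89 × 10⁻³ × 6.67 × 10⁻³ A = 4.60 × 10⁻⁵ A

4.60 × 10⁻⁵ A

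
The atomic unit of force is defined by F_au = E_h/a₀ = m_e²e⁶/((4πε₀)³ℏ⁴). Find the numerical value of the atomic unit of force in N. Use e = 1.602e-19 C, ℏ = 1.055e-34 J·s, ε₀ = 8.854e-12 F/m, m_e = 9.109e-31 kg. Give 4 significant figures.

8.220e-8 N

F_au = E_h/a₀ = m_e²e⁶/((4πε₀)³ℏ⁴)
E_h = 4.354e-18 J
a₀ = 5.297e-11 m
E_h/a₀ = 8.220e-8 N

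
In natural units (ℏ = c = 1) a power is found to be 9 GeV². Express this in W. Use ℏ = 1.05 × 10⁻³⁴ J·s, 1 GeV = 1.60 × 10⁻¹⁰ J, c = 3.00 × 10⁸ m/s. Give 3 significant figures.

2.19 × 10¹⁵ W

Power is [E]/[T] = [E]²/ℏ.
1 GeV² → 1/ℏ × (1 GeV in J)² = 2.44 × 10¹⁴ W.
Result: 9 × 2.44 × 10¹⁴ = 2.19 × 10¹⁵ W.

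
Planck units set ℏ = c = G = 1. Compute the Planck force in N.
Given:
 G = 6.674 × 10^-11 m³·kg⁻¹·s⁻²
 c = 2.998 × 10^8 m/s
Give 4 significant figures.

Dimensional analysis gives F_P = c⁴/G.
  = 8.078 × 10^33 / 6.674 × 10^-11
  = 1.210 × 10^44 N

1.210 × 10^44 N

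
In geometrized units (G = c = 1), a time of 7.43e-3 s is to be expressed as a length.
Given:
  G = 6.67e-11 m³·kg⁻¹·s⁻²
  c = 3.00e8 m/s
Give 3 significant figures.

Time → length via c.
7.43e-3 s × (c) = 2.23e6 m

2.23e6 m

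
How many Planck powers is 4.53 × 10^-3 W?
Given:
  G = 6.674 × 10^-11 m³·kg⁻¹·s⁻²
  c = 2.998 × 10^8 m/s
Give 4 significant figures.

1.248 × 10^-55

Planck power: P_P = c⁵/G = 3.629 × 10^52 W.
4.53 × 10^-3 / 3.629 × 10^52 = 1.248 × 10^-55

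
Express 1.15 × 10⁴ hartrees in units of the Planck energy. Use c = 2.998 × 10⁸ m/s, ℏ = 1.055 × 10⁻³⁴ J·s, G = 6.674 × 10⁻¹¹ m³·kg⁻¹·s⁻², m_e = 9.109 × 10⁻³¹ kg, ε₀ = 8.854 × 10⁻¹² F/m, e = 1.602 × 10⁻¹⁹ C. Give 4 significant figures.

hartree: E_h = m_e e⁴/(4πε₀ℏ)² = 4.354 × 10⁻¹⁸ J
Planck energy: E_P = √(ℏc⁵/G) = 1.957 × 10⁹ J
1.15 × 10⁴ × 4.354 × 10⁻¹⁸ / 1.957 × 10⁹ = 2.559 × 10⁻²³

2.559 × 10⁻²³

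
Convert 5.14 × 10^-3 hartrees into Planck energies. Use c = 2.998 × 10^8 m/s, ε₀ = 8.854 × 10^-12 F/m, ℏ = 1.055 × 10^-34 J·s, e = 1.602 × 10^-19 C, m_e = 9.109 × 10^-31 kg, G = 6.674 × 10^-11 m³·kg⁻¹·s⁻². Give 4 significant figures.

hartree: E_h = m_e e⁴/(4πε₀ℏ)² = 4.354 × 10^-18 J
Planck energy: E_P = √(ℏc⁵/G) = 1.957 × 10^9 J
5.14 × 10^-3 × 4.354 × 10^-18 / 1.957 × 10^9 = 1.144 × 10^-29

1.144 × 10^-29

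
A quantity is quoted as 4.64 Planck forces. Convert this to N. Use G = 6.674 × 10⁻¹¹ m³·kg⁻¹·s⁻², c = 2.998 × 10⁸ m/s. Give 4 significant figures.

One Planck force: F_P = c⁴/G = 1.210 × 10⁴⁴ N.
4.64 × 1.210 × 10⁴⁴ N = 5.616 × 10⁴⁴ N

5.616 × 10⁴⁴ N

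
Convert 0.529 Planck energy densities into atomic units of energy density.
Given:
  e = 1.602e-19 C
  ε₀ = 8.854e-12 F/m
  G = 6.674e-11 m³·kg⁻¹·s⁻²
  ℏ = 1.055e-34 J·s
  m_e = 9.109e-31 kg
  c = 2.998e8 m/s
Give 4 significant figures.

8.366e99

Planck energy density: u_P = c⁷/(ℏG²) = 4.632e113 J/m³
atomic unit of energy density: u_au = E_h/a₀³ = m_e⁴e¹⁰/((4πε₀)⁵ℏ⁸) = 2.929e13 J/m³
0.529 × 4.632e113 / 2.929e13 = 8.366e99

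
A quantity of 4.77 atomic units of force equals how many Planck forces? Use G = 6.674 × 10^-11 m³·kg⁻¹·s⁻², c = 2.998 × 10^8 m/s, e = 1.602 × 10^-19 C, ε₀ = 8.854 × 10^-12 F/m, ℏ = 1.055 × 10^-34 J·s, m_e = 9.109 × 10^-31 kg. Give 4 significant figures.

atomic unit of force: F_au = E_h/a₀ = m_e²e⁶/((4πε₀)³ℏ⁴) = 8.220 × 10^-8 N
Planck force: F_P = c⁴/G = 1.210 × 10^44 N
4.77 × 8.220 × 10^-8 / 1.210 × 10^44 = 3.239 × 10^-51

3.239 × 10^-51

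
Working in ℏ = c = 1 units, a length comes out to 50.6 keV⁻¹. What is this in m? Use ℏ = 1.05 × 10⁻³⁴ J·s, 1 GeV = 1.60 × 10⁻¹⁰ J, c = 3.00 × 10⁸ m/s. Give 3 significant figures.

9.96 × 10⁻⁹ m

A length is [E]⁻¹ in ℏ=c=1; restore one factor of ℏc.
1 GeV⁻¹ → ℏc × (1 GeV in J)⁻¹ = 1.97 × 10⁻¹⁶ m.
Convert the energy scale: 50.6 keV⁻¹ = 5.06 × 10⁷ GeV⁻¹.
Result: 5.06 × 10⁷ × 1.97 × 10⁻¹⁶ = 9.96 × 10⁻⁹ m.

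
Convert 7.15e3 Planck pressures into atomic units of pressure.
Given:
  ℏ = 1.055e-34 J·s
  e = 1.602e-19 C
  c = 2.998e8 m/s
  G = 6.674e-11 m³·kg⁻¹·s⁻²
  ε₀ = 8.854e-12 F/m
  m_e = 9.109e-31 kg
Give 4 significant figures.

1.131e104

Planck pressure: p_P = c⁷/(ℏG²) = 4.632e113 Pa
atomic unit of pressure: P_au = E_h/a₀³ = m_e⁴e¹⁰/((4πε₀)⁵ℏ⁸) = 2.929e13 Pa
7.15e3 × 4.632e113 / 2.929e13 = 1.131e104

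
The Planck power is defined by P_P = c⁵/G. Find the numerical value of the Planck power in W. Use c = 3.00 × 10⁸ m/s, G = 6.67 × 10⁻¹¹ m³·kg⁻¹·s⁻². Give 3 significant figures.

P_P = c⁵/G
  = 2.43 × 10⁴² / 6.67 × 10⁻¹¹
  = 3.64 × 10⁵² W

3.64 × 10⁵² W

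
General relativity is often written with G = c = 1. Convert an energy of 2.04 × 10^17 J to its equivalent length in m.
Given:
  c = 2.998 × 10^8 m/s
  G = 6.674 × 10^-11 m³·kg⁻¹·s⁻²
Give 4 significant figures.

1.685 × 10^-27 m

Energy → length via G/c⁴.
2.04 × 10^17 J × (G/c⁴) = 1.685 × 10^-27 m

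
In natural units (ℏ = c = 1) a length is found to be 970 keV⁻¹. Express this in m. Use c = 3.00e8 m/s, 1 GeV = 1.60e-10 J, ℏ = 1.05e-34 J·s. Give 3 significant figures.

A length is [E]⁻¹ in ℏ=c=1; restore one factor of ℏc.
1 GeV⁻¹ → ℏc × (1 GeV in J)⁻¹ = 1.97e-16 m.
Convert the energy scale: 970 keV⁻¹ = 9.70e8 GeV⁻¹.
Result: 9.70e8 × 1.97e-16 = 1.91e-7 m.

1.91e-7 m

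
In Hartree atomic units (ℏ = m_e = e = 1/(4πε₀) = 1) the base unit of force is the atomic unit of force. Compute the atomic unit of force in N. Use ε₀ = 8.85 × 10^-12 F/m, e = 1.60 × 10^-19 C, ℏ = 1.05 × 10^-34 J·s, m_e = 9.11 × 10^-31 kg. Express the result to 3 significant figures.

8.33 × 10^-8 N

F_au = E_h/a₀ = m_e²e⁶/((4πε₀)³ℏ⁴)
E_h = 4.38 × 10^-18 J
a₀ = 5.26 × 10^-11 m
E_h/a₀ = 8.33 × 10^-8 N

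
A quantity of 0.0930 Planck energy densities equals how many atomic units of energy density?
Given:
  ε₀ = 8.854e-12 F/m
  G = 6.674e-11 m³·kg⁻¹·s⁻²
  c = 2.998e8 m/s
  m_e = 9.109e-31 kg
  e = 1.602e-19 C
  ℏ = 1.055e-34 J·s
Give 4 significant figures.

1.471e99

Planck energy density: u_P = c⁷/(ℏG²) = 4.632e113 J/m³
atomic unit of energy density: u_au = E_h/a₀³ = m_e⁴e¹⁰/((4πε₀)⁵ℏ⁸) = 2.929e13 J/m³
0.0930 × 4.632e113 / 2.929e13 = 1.471e99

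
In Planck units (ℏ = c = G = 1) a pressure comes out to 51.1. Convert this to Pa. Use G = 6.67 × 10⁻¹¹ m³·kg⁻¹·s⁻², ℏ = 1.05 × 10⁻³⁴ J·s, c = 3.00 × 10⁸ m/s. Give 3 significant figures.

2.39 × 10¹¹⁵ Pa

One Planck pressure: p_P = c⁷/(ℏG²) = 4.68 × 10¹¹³ Pa.
51.1 × 4.68 × 10¹¹³ Pa = 2.39 × 10¹¹⁵ Pa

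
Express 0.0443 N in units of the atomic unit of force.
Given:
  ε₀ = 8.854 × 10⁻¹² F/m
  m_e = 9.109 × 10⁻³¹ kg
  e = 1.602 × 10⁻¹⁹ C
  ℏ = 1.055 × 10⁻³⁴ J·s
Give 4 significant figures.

5.389 × 10⁵

atomic unit of force: F_au = E_h/a₀ = m_e²e⁶/((4πε₀)³ℏ⁴) = 8.220 × 10⁻⁸ N.
0.0443 / 8.220 × 10⁻⁸ = 5.389 × 10⁵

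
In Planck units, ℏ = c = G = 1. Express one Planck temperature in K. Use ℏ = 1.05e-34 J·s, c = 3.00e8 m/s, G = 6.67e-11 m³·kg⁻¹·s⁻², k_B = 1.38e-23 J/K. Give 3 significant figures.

1.42e32 K

From ℏ = c = G = 1 the temperature scale is T_P = √(ℏc⁵/G) / k_B.
  = √(3.83e18) × 7.25e22
  = 1.42e32 K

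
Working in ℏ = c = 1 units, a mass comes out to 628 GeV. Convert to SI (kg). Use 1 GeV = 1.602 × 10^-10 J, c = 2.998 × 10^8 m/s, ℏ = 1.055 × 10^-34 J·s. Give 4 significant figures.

1.119 × 10^-24 kg

Mass is [E]/c²; divide by c².
1 GeV → 1/c² × (1 GeV in J) = 1.782 × 10^-27 kg.
Result: 628 × 1.782 × 10^-27 = 1.119 × 10^-24 kg.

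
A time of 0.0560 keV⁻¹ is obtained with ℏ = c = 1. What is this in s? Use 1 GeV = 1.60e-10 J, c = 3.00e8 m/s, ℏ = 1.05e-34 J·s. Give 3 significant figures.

A time is [E]⁻¹ in ℏ=c=1; restore one factor of ℏ.
1 GeV⁻¹ → ℏ × (1 GeV in J)⁻¹ = 6.56e-25 s.
Convert the energy scale: 0.0560 keV⁻¹ = 5.60e4 GeV⁻¹.
Result: 5.60e4 × 6.56e-25 = 3.68e-20 s.

3.68e-20 s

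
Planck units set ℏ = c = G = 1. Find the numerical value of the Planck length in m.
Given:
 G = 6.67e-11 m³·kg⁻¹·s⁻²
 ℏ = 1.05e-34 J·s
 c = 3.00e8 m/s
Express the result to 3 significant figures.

From ℏ = c = G = 1 the length scale is ℓ_P = √(ℏG/c³).
  = √(2.59e-70)
  = 1.61e-35 m

1.61e-35 m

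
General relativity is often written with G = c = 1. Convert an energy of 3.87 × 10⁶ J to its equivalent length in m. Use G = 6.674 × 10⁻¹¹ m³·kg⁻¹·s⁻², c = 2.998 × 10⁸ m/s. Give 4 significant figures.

Energy → length via G/c⁴.
3.87 × 10⁶ J × (G/c⁴) = 3.197 × 10⁻³⁸ m

3.197 × 10⁻³⁸ m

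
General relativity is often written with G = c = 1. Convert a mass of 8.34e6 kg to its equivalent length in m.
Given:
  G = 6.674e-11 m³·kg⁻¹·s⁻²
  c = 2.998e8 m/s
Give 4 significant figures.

In G = c = 1 units mass has dimensions of length; the conversion factor is G/c².
8.34e6 kg × (G/c²) = 6.193e-21 m

6.193e-21 m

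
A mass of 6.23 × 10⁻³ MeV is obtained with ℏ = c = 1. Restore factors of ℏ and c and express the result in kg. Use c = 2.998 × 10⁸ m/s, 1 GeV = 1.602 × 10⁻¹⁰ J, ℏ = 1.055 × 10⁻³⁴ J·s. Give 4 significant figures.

Mass is [E]/c²; divide by c².
1 GeV → 1/c² × (1 GeV in J) = 1.782 × 10⁻²⁷ kg.
Convert the energy scale: 6.23 × 10⁻³ MeV = 6.23 × 10⁻⁶ GeV.
Result: 6.23 × 10⁻⁶ × 1.782 × 10⁻²⁷ = 1.110 × 10⁻³² kg.

1.110 × 10⁻³² kg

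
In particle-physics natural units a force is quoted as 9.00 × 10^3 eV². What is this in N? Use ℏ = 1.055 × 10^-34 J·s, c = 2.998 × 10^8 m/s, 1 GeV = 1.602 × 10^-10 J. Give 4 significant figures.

Force is [E]/[L] = [E]²/(ℏc); restore (ℏc)⁻¹.
1 GeV² → 1/(ℏc) × (1 GeV in J)² = 8.114 × 10^5 N.
Convert the energy scale: 9.00 × 10^3 eV² = 9.00 × 10^-15 GeV².
Result: 9.00 × 10^-15 × 8.114 × 10^5 = 7.303 × 10^-9 N.

7.303 × 10^-9 N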